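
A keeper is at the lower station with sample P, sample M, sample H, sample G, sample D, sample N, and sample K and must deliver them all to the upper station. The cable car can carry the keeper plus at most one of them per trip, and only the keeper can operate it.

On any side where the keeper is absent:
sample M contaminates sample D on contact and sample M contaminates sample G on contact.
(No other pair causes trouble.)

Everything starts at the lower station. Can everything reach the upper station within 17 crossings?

Yes — this plan uses 15 crossings (≤ 17):
1. Keeper goes to the upper station with sample M.  [the lower station: sample D, sample G, sample H, sample K, sample N, sample P | the upper station: sample M]
2. Keeper goes back to the lower station alone.  [the lower station: sample D, sample G, sample H, sample K, sample N, sample P | the upper station: sample M]
3. Keeper goes to the upper station with sample P.  [the lower station: sample D, sample G, sample H, sample K, sample N | the upper station: sample M, sample P]
4. Keeper goes back to the lower station alone.  [the lower station: sample D, sample G, sample H, sample K, sample N | the upper station: sample M, sample P]
5. Keeper goes to the upper station with sample H.  [the lower station: sample D, sample G, sample K, sample N | the upper station: sample H, sample M, sample P]
6. Keeper goes back to the lower station alone.  [the lower station: sample D, sample G, sample K, sample N | the upper station: sample H, sample M, sample P]
7. Keeper goes to the upper station with sample G.  [the lower station: sample D, sample K, sample N | the upper station: sample G, sample H, sample M, sample P]
8. Keeper goes back to the lower station with sample M.  [the lower station: sample D, sample K, sample M, sample N | the upper station: sample G, sample H, sample P]
9. Keeper goes to the upper station with sample D.  [the lower station: sample K, sample M, sample N | the upper station: sample D, sample G, sample H, sample P]
10. Keeper goes back to the lower station alone.  [the lower station: sample K, sample M, sample N | the upper station: sample D, sample G, sample H, sample P]
11. Keeper goes to the upper station with sample N.  [the lower station: sample K, sample M | the upper station: sample D, sample G, sample H, sample N, sample P]
12. Keeper goes back to the lower station alone.  [the lower station: sample K, sample M | the upper station: sample D, sample G, sample H, sample N, sample P]
13. Keeper goes to the upper station with sample K.  [the lower station: sample M | the upper station: sample D, sample G, sample H, sample K, sample N, sample P]
14. Keeper goes back to the lower station alone.  [the lower station: sample M | the upper station: sample D, sample G, sample H, sample K, sample N, sample P]
15. Keeper goes to the upper station with sample M.  [the lower station: — | the upper station: sample D, sample G, sample H, sample K, sample M, sample N, sample P]

Yes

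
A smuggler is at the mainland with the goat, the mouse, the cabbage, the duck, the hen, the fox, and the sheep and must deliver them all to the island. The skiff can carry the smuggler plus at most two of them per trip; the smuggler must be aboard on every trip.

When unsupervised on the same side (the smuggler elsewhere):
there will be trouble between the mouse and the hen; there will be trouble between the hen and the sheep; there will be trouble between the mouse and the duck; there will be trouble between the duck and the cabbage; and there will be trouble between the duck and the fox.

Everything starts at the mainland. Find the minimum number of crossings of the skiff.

9

Counting alone: the smuggler can take at most 2 across per trip to the island, so moving all 7 needs at least 4 loaded trips out, with a return between consecutive ones — at least 7 crossings.
The safety rule pushes this higher. Following every safe sequence of crossings, the most of the 7 that can be at the island as the skiff arrives there on crossing 7 is 6 — never all 7.
So no plan with fewer than 9 crossings exists, and this one achieves 9:
1. Smuggler goes to the island with the duck and the hen.  [the mainland: the cabbage, the fox, the goat, the mouse, the sheep | the island: the duck, the hen]
2. Smuggler goes back to the mainland alone.  [the mainland: the cabbage, the fox, the goat, the mouse, the sheep | the island: the duck, the hen]
3. Smuggler goes to the island with the goat.  [the mainland: the cabbage, the fox, the mouse, the sheep | the island: the duck, the goat, the hen]
4. Smuggler goes back to the mainland alone.  [the mainland: the cabbage, the fox, the mouse, the sheep | the island: the duck, the goat, the hen]
5. Smuggler goes to the island with the cabbage and the mouse.  [the mainland: the fox, the sheep | the island: the cabbage, the duck, the goat, the hen, the mouse]
6. Smuggler goes back to the mainland with the duck and the hen.  [the mainland: the duck, the fox, the hen, the sheep | the island: the cabbage, the goat, the mouse]
7. Smuggler goes to the island with the fox and the sheep.  [the mainland: the duck, the hen | the island: the cabbage, the fox, the goat, the mouse, the sheep]
8. Smuggler goes back to the mainland alone.  [the mainland: the duck, the hen | the island: the cabbage, the fox, the goat, the mouse, the sheep]
9. Smuggler goes to the island with the duck and the hen.  [the mainland: — | the island: the cabbage, the duck, the fox, the goat, the hen, the mouse, the sheep]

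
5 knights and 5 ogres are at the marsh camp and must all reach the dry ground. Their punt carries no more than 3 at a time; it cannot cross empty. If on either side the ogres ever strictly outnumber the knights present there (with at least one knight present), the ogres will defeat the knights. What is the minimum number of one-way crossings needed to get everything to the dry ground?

Counting alone: each trip to the dry ground takes at most 3 across and each return brings at least 1 back, so after t trips out (and t−1 returns) at most 3t − (t−1) of the 10 are across; that first reaches 10 at t = 5, so at least 9 crossings are needed.
The safety rule pushes this higher. Following every safe sequence of crossings, the most of the 10 that can be at the dry ground as the punt arrives there on crossing 9 is 9 — never all 10.
So no plan with fewer than 11 crossings exists, and this one achieves 11:
1. 2 ogres → the dry ground.  (the marsh camp: 5K 3O; the dry ground: 0K 2O)
2. 1 ogre ← the marsh camp.  (the marsh camp: 5K 4O; the dry ground: 0K 1O)
3. 3 ogres → the dry ground.  (the marsh camp: 5K 1O; the dry ground: 0K 4O)
4. 1 ogre ← the marsh camp.  (the marsh camp: 5K 2O; the dry ground: 0K 3O)
5. 3 knights → the dry ground.  (the marsh camp: 2K 2O; the dry ground: 3K 3O)
6. 1 knight and 1 ogre ← the marsh camp.  (the marsh camp: 3K 3O; the dry ground: 2K 2O)
7. 3 knights → the dry ground.  (the marsh camp: 0K 3O; the dry ground: 5K 2O)
8. 1 ogre ← the marsh camp.  (the marsh camp: 0K 4O; the dry ground: 5K 1O)
9. 2 ogres → the dry ground.  (the marsh camp: 0K 2O; the dry ground: 5K 3O)
10. 1 ogre ← the marsh camp.  (the marsh camp: 0K 3O; the dry ground: 5K 2O)
11. 3 ogres → the dry ground.  (the marsh camp: 0K 0O; the dry ground: 5K 5O)

11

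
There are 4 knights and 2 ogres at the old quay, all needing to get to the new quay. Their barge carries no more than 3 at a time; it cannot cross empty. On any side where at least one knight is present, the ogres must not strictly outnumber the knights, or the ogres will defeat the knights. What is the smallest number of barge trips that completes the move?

Counting alone: each trip to the new quay takes at most 3 across and each return brings at least 1 back, so after t trips out (and t−1 returns) at most 3t − (t−1) of the 6 are across; that first reaches 6 at t = 3, so at least 5 crossings are needed.
The plan below uses exactly 5 crossings, so it is optimal:
1. 2 ogres → the new quay.  (the old quay: 4K 0O; the new quay: 0K 2O)
2. 1 ogre ← the old quay.  (the old quay: 4K 1O; the new quay: 0K 1O)
3. 2 knights and 1 ogre → the new quay.  (the old quay: 2K 0O; the new quay: 2K 2O)
4. 1 ogre ← the old quay.  (the old quay: 2K 1O; the new quay: 2K 1O)
5. 2 knights and 1 ogre → the new quay.  (the old quay: 0K 0O; the new quay: 4K 2O)

5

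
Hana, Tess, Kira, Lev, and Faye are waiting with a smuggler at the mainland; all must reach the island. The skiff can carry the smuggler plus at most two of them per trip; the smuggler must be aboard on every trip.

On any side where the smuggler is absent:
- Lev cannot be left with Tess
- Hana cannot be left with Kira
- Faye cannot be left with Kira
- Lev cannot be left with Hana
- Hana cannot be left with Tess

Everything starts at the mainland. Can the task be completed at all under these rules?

Whatever the first load, the items left behind include a forbidden pair without the smuggler. No opening move is safe, so no plan exists.

No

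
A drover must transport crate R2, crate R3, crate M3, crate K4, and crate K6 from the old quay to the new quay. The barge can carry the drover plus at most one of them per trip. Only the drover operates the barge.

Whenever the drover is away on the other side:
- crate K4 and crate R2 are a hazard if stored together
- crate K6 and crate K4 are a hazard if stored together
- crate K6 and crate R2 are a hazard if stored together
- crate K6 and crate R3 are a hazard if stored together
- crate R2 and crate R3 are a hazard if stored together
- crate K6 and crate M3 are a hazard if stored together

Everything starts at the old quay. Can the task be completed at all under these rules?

No

Whatever the first load, the items left behind include a forbidden pair without the drover. No opening move is safe, so no plan exists.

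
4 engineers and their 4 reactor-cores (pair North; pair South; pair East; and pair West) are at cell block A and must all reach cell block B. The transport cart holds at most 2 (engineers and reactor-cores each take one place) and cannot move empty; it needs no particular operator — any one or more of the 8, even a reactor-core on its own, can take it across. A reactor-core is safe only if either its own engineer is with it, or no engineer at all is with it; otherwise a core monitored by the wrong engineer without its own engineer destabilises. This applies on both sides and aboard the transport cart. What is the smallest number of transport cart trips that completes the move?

impossible

Following every safe sequence of crossings from the start, the most of the 8 that can be at cell block B as the transport cart arrives there on crossings 1, 3, 5 is 2, 3, 4 respectively; the best ever achieved is 4 of 8.
From crossing 7 on, no configuration arises that was not already reachable earlier: only 44 distinct safe configurations (who is on which side, and where the transport cart is) can ever be reached, none of them has everyone across, and every continuation just revisits them. So no valid plan exists.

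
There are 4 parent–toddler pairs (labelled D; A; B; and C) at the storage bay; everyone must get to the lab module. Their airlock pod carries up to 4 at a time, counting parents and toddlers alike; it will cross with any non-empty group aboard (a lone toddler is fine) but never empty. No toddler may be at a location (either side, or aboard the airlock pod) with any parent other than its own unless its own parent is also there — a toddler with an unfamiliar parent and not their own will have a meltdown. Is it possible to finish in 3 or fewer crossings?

No

Counting alone: each trip to the lab module takes at most 4 across and each return brings at least 1 back, so after t trips out (and t−1 returns) at most 4t − (t−1) of the 8 are across; that first reaches 8 at t = 3, so at least 5 crossings are needed.
Since 3 < 5, 3 crossings cannot be enough. (The shortest complete plan in fact takes 5:)
1. parent D and toddler D cross → the lab module.
2. parent D crosses ← the storage bay.
3. parent A, parent B, parent C, and parent D cross → the lab module.
4. toddler D crosses ← the storage bay.
5. toddler A, toddler B, toddler C, and toddler D cross → the lab module.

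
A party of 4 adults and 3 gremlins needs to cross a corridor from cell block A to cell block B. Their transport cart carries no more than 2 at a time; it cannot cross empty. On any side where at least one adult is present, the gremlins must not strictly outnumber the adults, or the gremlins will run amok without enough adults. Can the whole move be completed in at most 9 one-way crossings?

No

Counting alone: each trip to cell block B takes at most 2 across and each return brings at least 1 back, so after t trips out (and t−1 returns) at most 2t − (t−1) of the 7 are across; that first reaches 7 at t = 6, so at least 11 crossings are needed.
Since 9 < 11, 9 crossings cannot be enough. (The shortest complete plan in fact takes 11:)
1. 2 gremlins → cell block B.  (cell block A: 4A 1G; cell block B: 0A 2G)
2. 1 gremlin ← cell block A.  (cell block A: 4A 2G; cell block B: 0A 1G)
3. 2 gremlins → cell block B.  (cell block A: 4A 0G; cell block B: 0A 3G)
4. 1 gremlin ← cell block A.  (cell block A: 4A 1G; cell block B: 0A 2G)
5. 2 adults → cell block B.  (cell block A: 2A 1G; cell block B: 2A 2G)
6. 1 gremlin ← cell block A.  (cell block A: 2A 2G; cell block B: 2A 1G)
7. 1 adult and 1 gremlin → cell block B.  (cell block A: 1A 1G; cell block B: 3A 2G)
8. 1 adult ← cell block A.  (cell block A: 2A 1G; cell block B: 2A 2G)
9. 1 adult and 1 gremlin → cell block B.  (cell block A: 1A 0G; cell block B: 3A 3G)
10. 1 gremlin ← cell block A.  (cell block A: 1A 1G; cell block B: 3A 2G)
11. 1 adult and 1 gremlin → cell block B.  (cell block A: 0A 0G; cell block B: 4A 3G)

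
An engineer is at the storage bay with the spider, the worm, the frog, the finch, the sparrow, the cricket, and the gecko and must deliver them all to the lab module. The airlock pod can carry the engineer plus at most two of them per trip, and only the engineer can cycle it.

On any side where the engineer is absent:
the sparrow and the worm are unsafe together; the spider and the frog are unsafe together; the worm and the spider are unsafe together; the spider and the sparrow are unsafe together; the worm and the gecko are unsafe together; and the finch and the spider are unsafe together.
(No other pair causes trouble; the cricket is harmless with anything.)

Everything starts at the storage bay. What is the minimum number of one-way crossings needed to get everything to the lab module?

Counting alone: the engineer can take at most 2 across per trip to the lab module, so moving all 7 needs at least 4 loaded trips out, with a return between consecutive ones — at least 7 crossings.
The safety rule pushes this higher. Following every safe sequence of crossings, the most of the 7 that can be at the lab module as the airlock pod arrives there on crossings 7, 9 is 5, 6 respectively — never all 7.
So no plan with fewer than 11 crossings exists, and this one achieves 11:
1. Engineer goes to the lab module with the spider and the worm.
2. Engineer goes back to the storage bay with the spider.
3. Engineer goes to the lab module with the frog and the spider.
4. Engineer goes back to the storage bay with the spider.
5. Engineer goes to the lab module with the finch and the spider.
6. Engineer goes back to the storage bay with the spider.
7. Engineer goes to the lab module with the cricket and the spider.
8. Engineer goes back to the storage bay with the spider.
9. Engineer goes to the lab module with the gecko and the sparrow.
10. Engineer goes back to the storage bay with the worm.
11. Engineer goes to the lab module with the spider and the worm.

11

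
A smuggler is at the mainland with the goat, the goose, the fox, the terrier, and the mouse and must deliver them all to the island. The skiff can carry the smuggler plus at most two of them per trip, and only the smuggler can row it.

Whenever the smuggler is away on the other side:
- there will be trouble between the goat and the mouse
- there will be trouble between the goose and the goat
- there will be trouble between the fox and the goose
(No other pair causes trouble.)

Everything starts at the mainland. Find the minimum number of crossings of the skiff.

Counting alone: the smuggler can take at most 2 across per trip to the island, so moving all 5 needs at least 3 loaded trips out, with a return between consecutive ones — at least 5 crossings.
The plan below uses exactly 5 crossings, so it is optimal:
1. Smuggler goes to the island with the goat and the goose.  [the mainland: the fox, the mouse, the terrier | the island: the goat, the goose]
2. Smuggler goes back to the mainland with the goat.  [the mainland: the fox, the goat, the mouse, the terrier | the island: the goose]
3. Smuggler goes to the island with the mouse and the terrier.  [the mainland: the fox, the goat | the island: the goose, the mouse, the terrier]
4. Smuggler goes back to the mainland alone.  [the mainland: the fox, the goat | the island: the goose, the mouse, the terrier]
5. Smuggler goes to the island with the fox and the goat.  [the mainland: — | the island: the fox, the goat, the goose, the mouse, the terrier]

5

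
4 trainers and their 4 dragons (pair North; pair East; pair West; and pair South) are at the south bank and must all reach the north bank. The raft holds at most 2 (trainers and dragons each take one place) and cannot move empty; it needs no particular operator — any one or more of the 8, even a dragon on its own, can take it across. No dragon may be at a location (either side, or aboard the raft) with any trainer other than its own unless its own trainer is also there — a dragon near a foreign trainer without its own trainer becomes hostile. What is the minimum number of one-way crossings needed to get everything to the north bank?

impossible

Following every safe sequence of crossings from the start, the most of the 8 that can be at the north bank as the raft arrives there on crossings 1, 3, 5 is 2, 3, 4 respectively; the best ever achieved is 4 of 8.
From crossing 7 on, no configuration arises that was not already reachable earlier: only 44 distinct safe configurations (who is on which side, and where the raft is) can ever be reached, none of them has everyone across, and every continuation just revisits them. So no valid plan exists.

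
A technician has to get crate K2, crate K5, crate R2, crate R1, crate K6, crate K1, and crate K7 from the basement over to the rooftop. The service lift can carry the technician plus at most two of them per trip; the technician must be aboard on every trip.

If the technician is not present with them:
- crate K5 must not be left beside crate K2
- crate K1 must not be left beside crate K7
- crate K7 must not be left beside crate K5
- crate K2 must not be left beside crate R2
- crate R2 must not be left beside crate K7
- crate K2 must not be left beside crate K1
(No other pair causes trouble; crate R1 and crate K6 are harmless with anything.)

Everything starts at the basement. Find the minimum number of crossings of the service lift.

Counting alone: the technician can take at most 2 across per trip to the rooftop, so moving all 7 needs at least 4 loaded trips out, with a return between consecutive ones — at least 7 crossings.
The safety rule pushes this higher. Following every safe sequence of crossings, the most of the 7 that can be at the rooftop as the service lift arrives there on crossing 7 is 6 — never all 7.
So no plan with fewer than 9 crossings exists, and this one achieves 9:
1. Technician goes to the rooftop with crate K2 and crate K7.
2. Technician goes back to the basement alone.
3. Technician goes to the rooftop with crate K5.
4. Technician goes back to the basement with crate K2 and crate K7.
5. Technician goes to the rooftop with crate K1 and crate R2.
6. Technician goes back to the basement alone.
7. Technician goes to the rooftop with crate K6 and crate R1.
8. Technician goes back to the basement alone.
9. Technician goes to the rooftop with crate K2 and crate K7.

9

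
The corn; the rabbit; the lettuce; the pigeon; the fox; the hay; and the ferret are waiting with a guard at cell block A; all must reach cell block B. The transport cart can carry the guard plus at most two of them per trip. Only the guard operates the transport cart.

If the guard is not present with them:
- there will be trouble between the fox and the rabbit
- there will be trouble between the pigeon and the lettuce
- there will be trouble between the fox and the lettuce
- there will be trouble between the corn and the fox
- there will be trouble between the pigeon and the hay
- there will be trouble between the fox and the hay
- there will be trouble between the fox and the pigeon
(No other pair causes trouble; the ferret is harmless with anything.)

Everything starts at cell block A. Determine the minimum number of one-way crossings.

11

Counting alone: the guard can take at most 2 across per trip to cell block B, so moving all 7 needs at least 4 loaded trips out, with a return between consecutive ones — at least 7 crossings.
The safety rule pushes this higher. Following every safe sequence of crossings, the most of the 7 that can be at cell block B as the transport cart arrives there on crossings 7, 9 is 5, 6 respectively — never all 7.
So no plan with fewer than 11 crossings exists, and this one achieves 11:
1. Guard goes to cell block B with the fox and the pigeon.  [cell block A: the corn, the ferret, the hay, the lettuce, the rabbit | cell block B: the fox, the pigeon]
2. Guard goes back to cell block A with the pigeon.  [cell block A: the corn, the ferret, the hay, the lettuce, the pigeon, the rabbit | cell block B: the fox]
3. Guard goes to cell block B with the corn and the pigeon.  [cell block A: the ferret, the hay, the lettuce, the rabbit | cell block B: the corn, the fox, the pigeon]
4. Guard goes back to cell block A with the fox.  [cell block A: the ferret, the fox, the hay, the lettuce, the rabbit | cell block B: the corn, the pigeon]
5. Guard goes to cell block B with the fox and the rabbit.  [cell block A: the ferret, the hay, the lettuce | cell block B: the corn, the fox, the pigeon, the rabbit]
6. Guard goes back to cell block A with the fox.  [cell block A: the ferret, the fox, the hay, the lettuce | cell block B: the corn, the pigeon, the rabbit]
7. Guard goes to cell block B with the hay and the lettuce.  [cell block A: the ferret, the fox | cell block B: the corn, the hay, the lettuce, the pigeon, the rabbit]
8. Guard goes back to cell block A with the pigeon.  [cell block A: the ferret, the fox, the pigeon | cell block B: the corn, the hay, the lettuce, the rabbit]
9. Guard goes to cell block B with the ferret and the pigeon.  [cell block A: the fox | cell block B: the corn, the ferret, the hay, the lettuce, the pigeon, the rabbit]
10. Guard goes back to cell block A with the pigeon.  [cell block A: the fox, the pigeon | cell block B: the corn, the ferret, the hay, the lettuce, the rabbit]
11. Guard goes to cell block B with the fox and the pigeon.  [cell block A: — | cell block B: the corn, the ferret, the fox, the hay, the lettuce, the pigeon, the rabbit]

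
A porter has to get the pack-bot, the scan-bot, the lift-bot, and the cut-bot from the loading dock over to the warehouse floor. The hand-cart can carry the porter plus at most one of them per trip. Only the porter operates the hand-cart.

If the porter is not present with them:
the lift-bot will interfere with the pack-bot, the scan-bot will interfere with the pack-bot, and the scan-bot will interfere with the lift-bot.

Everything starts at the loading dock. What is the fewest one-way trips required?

impossible

Whatever the first load, the items left behind include a forbidden pair without the porter. No opening move is safe, so no plan exists.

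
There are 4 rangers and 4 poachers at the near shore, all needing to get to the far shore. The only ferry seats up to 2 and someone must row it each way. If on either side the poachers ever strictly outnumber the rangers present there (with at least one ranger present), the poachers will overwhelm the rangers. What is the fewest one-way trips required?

Following every safe sequence of crossings from the start, the most of the 8 that can be at the far shore as the ferry arrives there on crossings 1, 3, 5 is 2, 3, 4 respectively; the best ever achieved is 4 of 8.
From crossing 7 on, no configuration arises that was not already reachable earlier: only 11 distinct safe configurations (who is on which side, and where the ferry is) can ever be reached, none of them has everyone across, and every continuation just revisits them. They are: 0 rangers + 0 poachers across (ferry back at the start); 0 rangers + 1 poacher across (ferry there); 0 rangers + 1 poacher across (ferry back at the start); 0 rangers + 2 poachers across (ferry there); 0 rangers + 2 poachers across (ferry back at the start); 0 rangers + 3 poachers across (ferry there); 0 rangers + 3 poachers across (ferry back at the start); 0 rangers + 4 poachers across (ferry there); 1 ranger + 1 poacher across (ferry there); 1 ranger + 1 poacher across (ferry back at the start); 2 rangers + 2 poachers across (ferry there). So no valid plan exists.

impossible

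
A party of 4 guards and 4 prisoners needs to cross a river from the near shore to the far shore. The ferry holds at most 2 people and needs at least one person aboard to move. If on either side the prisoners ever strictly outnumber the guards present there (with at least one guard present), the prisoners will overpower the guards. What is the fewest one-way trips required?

impossible

Following every safe sequence of crossings from the start, the most of the 8 that can be at the far shore as the ferry arrives there on crossings 1, 3, 5 is 2, 3, 4 respectively; the best ever achieved is 4 of 8.
From crossing 7 on, no configuration arises that was not already reachable earlier: only 11 distinct safe configurations (who is on which side, and where the ferry is) can ever be reached, none of them has everyone across, and every continuation just revisits them. They are: 0 guards + 0 prisoners across (ferry back at the start); 0 guards + 1 prisoner across (ferry there); 0 guards + 1 prisoner across (ferry back at the start); 0 guards + 2 prisoners across (ferry there); 0 guards + 2 prisoners across (ferry back at the start); 0 guards + 3 prisoners across (ferry there); 0 guards + 3 prisoners across (ferry back at the start); 0 guards + 4 prisoners across (ferry there); 1 guard + 1 prisoner across (ferry there); 1 guard + 1 prisoner across (ferry back at the start); 2 guards + 2 prisoners across (ferry there). So no valid plan exists.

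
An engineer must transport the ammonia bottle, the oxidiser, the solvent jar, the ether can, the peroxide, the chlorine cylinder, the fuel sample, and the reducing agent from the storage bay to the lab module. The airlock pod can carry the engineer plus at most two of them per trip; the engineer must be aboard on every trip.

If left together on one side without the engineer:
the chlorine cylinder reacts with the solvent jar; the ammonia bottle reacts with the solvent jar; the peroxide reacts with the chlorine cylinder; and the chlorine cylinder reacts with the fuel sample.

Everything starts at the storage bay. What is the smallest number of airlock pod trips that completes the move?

Counting alone: the engineer can take at most 2 across per trip to the lab module, so moving all 8 needs at least 4 loaded trips out, with a return between consecutive ones — at least 7 crossings.
The safety rule pushes this higher. Following every safe sequence of crossings, the most of the 8 that can be at the lab module as the airlock pod arrives there on crossing 7 is 7 — never all 8.
So no plan with fewer than 9 crossings exists, and this one achieves 9:
1. Engineer goes to the lab module with the ammonia bottle and the chlorine cylinder.
2. Engineer goes back to the storage bay alone.
3. Engineer goes to the lab module with the oxidiser.
4. Engineer goes back to the storage bay alone.
5. Engineer goes to the lab module with the ether can and the reducing agent.
6. Engineer goes back to the storage bay alone.
7. Engineer goes to the lab module with the fuel sample and the peroxide.
8. Engineer goes back to the storage bay with the chlorine cylinder.
9. Engineer goes to the lab module with the chlorine cylinder and the solvent jar.

9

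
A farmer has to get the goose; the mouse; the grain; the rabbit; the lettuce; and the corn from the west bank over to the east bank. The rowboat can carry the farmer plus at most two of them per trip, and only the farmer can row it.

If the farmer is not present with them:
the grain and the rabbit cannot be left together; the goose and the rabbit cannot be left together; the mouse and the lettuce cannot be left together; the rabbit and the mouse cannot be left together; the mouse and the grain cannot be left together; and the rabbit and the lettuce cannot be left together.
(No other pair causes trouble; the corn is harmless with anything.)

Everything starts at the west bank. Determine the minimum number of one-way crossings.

9

Counting alone: the farmer can take at most 2 across per trip to the east bank, so moving all 6 needs at least 3 loaded trips out, with a return between consecutive ones — at least 5 crossings.
The safety rule pushes this higher. Following every safe sequence of crossings, the most of the 6 that can be at the east bank as the rowboat arrives there on crossings 5, 7 is 4, 5 respectively — never all 6.
So no plan with fewer than 9 crossings exists, and this one achieves 9:
1. Farmer goes to the east bank with the mouse and the rabbit.  [the west bank: the corn, the goose, the grain, the lettuce | the east bank: the mouse, the rabbit]
2. Farmer goes back to the west bank with the mouse.  [the west bank: the corn, the goose, the grain, the lettuce, the mouse | the east bank: the rabbit]
3. Farmer goes to the east bank with the goose and the mouse.  [the west bank: the corn, the grain, the lettuce | the east bank: the goose, the mouse, the rabbit]
4. Farmer goes back to the west bank with the rabbit.  [the west bank: the corn, the grain, the lettuce, the rabbit | the east bank: the goose, the mouse]
5. Farmer goes to the east bank with the grain and the lettuce.  [the west bank: the corn, the rabbit | the east bank: the goose, the grain, the lettuce, the mouse]
6. Farmer goes back to the west bank with the mouse.  [the west bank: the corn, the mouse, the rabbit | the east bank: the goose, the grain, the lettuce]
7. Farmer goes to the east bank with the corn and the mouse.  [the west bank: the rabbit | the east bank: the corn, the goose, the grain, the lettuce, the mouse]
8. Farmer goes back to the west bank with the mouse.  [the west bank: the mouse, the rabbit | the east bank: the corn, the goose, the grain, the lettuce]
9. Farmer goes to the east bank with the mouse and the rabbit.  [the west bank: — | the east bank: the corn, the goose, the grain, the lettuce, the mouse, the rabbit]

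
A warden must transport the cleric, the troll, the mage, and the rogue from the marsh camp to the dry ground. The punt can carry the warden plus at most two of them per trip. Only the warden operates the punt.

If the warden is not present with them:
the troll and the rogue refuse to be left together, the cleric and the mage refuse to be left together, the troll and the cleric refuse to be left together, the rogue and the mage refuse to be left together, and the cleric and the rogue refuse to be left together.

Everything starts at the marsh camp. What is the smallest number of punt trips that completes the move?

Counting alone: the warden can take at most 2 across per trip to the dry ground, so moving all 4 needs at least 2 loaded trips out, with a return between consecutive ones — at least 3 crossings.
The safety rule pushes this higher. Following every safe sequence of crossings, the most of the 4 that can be at the dry ground as the punt arrives there on crossing 3 is 3 — never all 4.
So no plan with fewer than 5 crossings exists, and this one achieves 5:
1. Warden goes to the dry ground with the cleric and the rogue.  [the marsh camp: the mage, the troll | the dry ground: the cleric, the rogue]
2. Warden goes back to the marsh camp with the cleric.  [the marsh camp: the cleric, the mage, the troll | the dry ground: the rogue]
3. Warden goes to the dry ground with the mage and the troll.  [the marsh camp: the cleric | the dry ground: the mage, the rogue, the troll]
4. Warden goes back to the marsh camp with the rogue.  [the marsh camp: the cleric, the rogue | the dry ground: the mage, the troll]
5. Warden goes to the dry ground with the cleric and the rogue.  [the marsh camp: — | the dry ground: the cleric, the mage, the rogue, the troll]

5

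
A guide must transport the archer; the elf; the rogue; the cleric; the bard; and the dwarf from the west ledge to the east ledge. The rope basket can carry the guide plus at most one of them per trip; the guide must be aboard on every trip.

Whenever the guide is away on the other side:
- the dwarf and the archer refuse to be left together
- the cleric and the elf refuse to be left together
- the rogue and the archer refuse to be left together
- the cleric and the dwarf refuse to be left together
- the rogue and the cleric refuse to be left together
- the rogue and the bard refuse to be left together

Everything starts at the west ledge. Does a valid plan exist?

No

Whatever the first load, the items left behind include a forbidden pair without the guide. No opening move is safe, so no plan exists.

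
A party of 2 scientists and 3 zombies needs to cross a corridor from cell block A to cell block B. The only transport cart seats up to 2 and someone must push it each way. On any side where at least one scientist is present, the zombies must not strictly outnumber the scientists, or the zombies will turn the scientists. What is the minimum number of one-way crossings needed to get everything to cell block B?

impossible

The zombies already outnumber the scientists at cell block A before anyone moves, so the starting position itself is disallowed.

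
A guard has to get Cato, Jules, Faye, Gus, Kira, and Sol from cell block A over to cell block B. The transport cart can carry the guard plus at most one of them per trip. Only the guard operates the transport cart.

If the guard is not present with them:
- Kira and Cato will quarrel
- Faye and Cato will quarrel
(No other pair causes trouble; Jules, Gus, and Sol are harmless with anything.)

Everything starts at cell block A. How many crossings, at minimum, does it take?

Counting alone: the guard can take at most 1 across per trip to cell block B, so moving all 6 needs at least 6 loaded trips out, with a return between consecutive ones — at least 11 crossings.
The safety rule pushes this higher. Following every safe sequence of crossings, the most of the 6 that can be at cell block B as the transport cart arrives there on crossing 11 is 5 — never all 6.
So no plan with fewer than 13 crossings exists, and this one achieves 13:
1. Guard goes to cell block B with Cato.
2. Guard goes back to cell block A alone.
3. Guard goes to cell block B with Jules.
4. Guard goes back to cell block A alone.
5. Guard goes to cell block B with Faye.
6. Guard goes back to cell block A with Cato.
7. Guard goes to cell block B with Kira.
8. Guard goes back to cell block A alone.
9. Guard goes to cell block B with Gus.
10. Guard goes back to cell block A alone.
11. Guard goes to cell block B with Sol.
12. Guard goes back to cell block A alone.
13. Guard goes to cell block B with Cato.

13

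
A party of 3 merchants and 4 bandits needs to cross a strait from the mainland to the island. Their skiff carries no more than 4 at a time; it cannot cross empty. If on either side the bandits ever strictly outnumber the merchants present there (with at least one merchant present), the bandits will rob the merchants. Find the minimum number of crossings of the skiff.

impossible

The bandits already outnumber the merchants at the mainland before anyone moves, so the starting position itself is disallowed.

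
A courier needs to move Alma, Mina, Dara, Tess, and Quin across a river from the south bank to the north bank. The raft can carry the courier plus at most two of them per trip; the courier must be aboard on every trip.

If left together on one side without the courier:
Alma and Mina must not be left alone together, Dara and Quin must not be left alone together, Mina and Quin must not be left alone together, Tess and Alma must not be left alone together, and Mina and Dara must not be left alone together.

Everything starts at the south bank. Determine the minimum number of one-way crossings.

Whatever the first load, the items left behind include a forbidden pair without the courier. No opening move is safe, so no plan exists.

impossible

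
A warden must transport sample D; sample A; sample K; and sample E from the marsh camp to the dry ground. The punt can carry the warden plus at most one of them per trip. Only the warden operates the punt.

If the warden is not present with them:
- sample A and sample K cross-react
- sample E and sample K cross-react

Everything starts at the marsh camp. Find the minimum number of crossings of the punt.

Counting alone: the warden can take at most 1 across per trip to the dry ground, so moving all 4 needs at least 4 loaded trips out, with a return between consecutive ones — at least 7 crossings.
The safety rule pushes this higher. Following every safe sequence of crossings, the most of the 4 that can be at the dry ground as the punt arrives there on crossing 7 is 3 — never all 4.
So no plan with fewer than 9 crossings exists, and this one achieves 9:
1. Warden goes to the dry ground with sample K.  [the marsh camp: sample A, sample D, sample E | the dry ground: sample K]
2. Warden goes back to the marsh camp alone.  [the marsh camp: sample A, sample D, sample E | the dry ground: sample K]
3. Warden goes to the dry ground with sample D.  [the marsh camp: sample A, sample E | the dry ground: sample D, sample K]
4. Warden goes back to the marsh camp alone.  [the marsh camp: sample A, sample E | the dry ground: sample D, sample K]
5. Warden goes to the dry ground with sample A.  [the marsh camp: sample E | the dry ground: sample A, sample D, sample K]
6. Warden goes back to the marsh camp with sample K.  [the marsh camp: sample E, sample K | the dry ground: sample A, sample D]
7. Warden goes to the dry ground with sample E.  [the marsh camp: sample K | the dry ground: sample A, sample D, sample E]
8. Warden goes back to the marsh camp alone.  [the marsh camp: sample K | the dry ground: sample A, sample D, sample E]
9. Warden goes to the dry ground with sample K.  [the marsh camp: — | the dry ground: sample A, sample D, sample E, sample K]

9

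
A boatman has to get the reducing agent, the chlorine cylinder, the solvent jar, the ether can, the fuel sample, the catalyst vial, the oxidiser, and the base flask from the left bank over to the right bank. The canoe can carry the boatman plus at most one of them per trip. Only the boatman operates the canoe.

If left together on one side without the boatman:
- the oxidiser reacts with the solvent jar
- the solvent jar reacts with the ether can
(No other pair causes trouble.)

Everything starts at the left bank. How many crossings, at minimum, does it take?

17

Counting alone: the boatman can take at most 1 across per trip to the right bank, so moving all 8 needs at least 8 loaded trips out, with a return between consecutive ones — at least 15 crossings.
The safety rule pushes this higher. Following every safe sequence of crossings, the most of the 8 that can be at the right bank as the canoe arrives there on crossing 15 is 7 — never all 8.
So no plan with fewer than 17 crossings exists, and this one achieves 17:
1. Boatman goes to the right bank with the solvent jar.
2. Boatman goes back to the left bank alone.
3. Boatman goes to the right bank with the reducing agent.
4. Boatman goes back to the left bank alone.
5. Boatman goes to the right bank with the chlorine cylinder.
6. Boatman goes back to the left bank alone.
7. Boatman goes to the right bank with the ether can.
8. Boatman goes back to the left bank with the solvent jar.
9. Boatman goes to the right bank with the oxidiser.
10. Boatman goes back to the left bank alone.
11. Boatman goes to the right bank with the fuel sample.
12. Boatman goes back to the left bank alone.
13. Boatman goes to the right bank with the catalyst vial.
14. Boatman goes back to the left bank alone.
15. Boatman goes to the right bank with the base flask.
16. Boatman goes back to the left bank alone.
17. Boatman goes to the right bank with the solvent jar.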